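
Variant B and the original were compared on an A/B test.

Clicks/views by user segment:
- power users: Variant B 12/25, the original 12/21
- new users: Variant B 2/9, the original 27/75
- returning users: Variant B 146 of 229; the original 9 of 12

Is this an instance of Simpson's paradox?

Yes

Power users: Variant B 12/25 = 48.0%, the original 12/21 = 57.1% → the original
New users: Variant B 2/9 = 22.2%, the original 27/75 = 36.0% → the original
Returning users: Variant B 146/229 = 63.8%, the original 9/12 = 75.0% → the original
Overall: Variant B 160/263 = 60.8%, the original 48/108 = 44.4% → Variant B
The original wins each user group but Variant B wins overall — the comparison reverses. The original's views skew toward new users, which has a lower base rate.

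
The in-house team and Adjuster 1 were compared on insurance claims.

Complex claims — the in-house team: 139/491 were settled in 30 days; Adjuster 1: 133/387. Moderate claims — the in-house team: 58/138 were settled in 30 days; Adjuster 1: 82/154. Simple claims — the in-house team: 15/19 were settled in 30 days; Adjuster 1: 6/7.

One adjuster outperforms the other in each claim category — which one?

Adjuster 1

Complex: the in-house team 139/491 = 28.3%, Adjuster 1 133/387 = 34.4% → Adjuster 1
Moderate: the in-house team 58/138 = 42.0%, Adjuster 1 82/154 = 53.2% → Adjuster 1
Simple: the in-house team 15/19 = 78.9%, Adjuster 1 6/7 = 85.7% → Adjuster 1
Adjuster 1 has the higher rate in all 3 groups.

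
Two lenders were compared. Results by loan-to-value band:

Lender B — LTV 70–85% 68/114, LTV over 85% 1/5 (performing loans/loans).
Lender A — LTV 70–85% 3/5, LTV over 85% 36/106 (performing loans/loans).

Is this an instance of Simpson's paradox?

LTV 70–85%: Lender B 68/114 = 59.6%, Lender A 3/5 = 60.0% → Lender A
LTV over 85%: Lender B 1/5 = 20.0%, Lender A 36/106 = 34.0% → Lender A
Overall: Lender B 69/119 = 58.0%, Lender A 39/111 = 35.1% → Lender B
Lender A wins each loan-to-value group but Lender B wins overall — the comparison reverses. Lender A's loans skew toward LTV over 85%, which has a lower base rate.

Yes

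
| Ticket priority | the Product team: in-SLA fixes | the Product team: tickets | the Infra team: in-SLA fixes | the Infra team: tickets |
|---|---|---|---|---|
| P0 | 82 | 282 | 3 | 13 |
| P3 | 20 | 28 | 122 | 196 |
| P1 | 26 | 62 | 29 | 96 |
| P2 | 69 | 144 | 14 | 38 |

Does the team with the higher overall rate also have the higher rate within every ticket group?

P0: the Product team 82/282 = 29.1%, the Infra team 3/13 = 23.1% → the Product team
P3: the Product team 20/28 = 71.4%, the Infra team 122/196 = 62.2% → the Product team
P1: the Product team 26/62 = 41.9%, the Infra team 29/96 = 30.2% → the Product team
P2: the Product team 69/144 = 47.9%, the Infra team 14/38 = 36.8% → the Product team
Overall: the Product team 197/516 = 38.2%, the Infra team 168/343 = 49.0% → the Infra team
The Product team wins each ticket group but the Infra team wins overall — the comparison reverses. The Product team's tickets skew toward P0, which has a lower base rate.

No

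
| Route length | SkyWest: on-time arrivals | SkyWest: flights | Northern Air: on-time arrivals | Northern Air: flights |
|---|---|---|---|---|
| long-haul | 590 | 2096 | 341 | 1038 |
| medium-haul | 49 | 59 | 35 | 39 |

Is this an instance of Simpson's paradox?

No

Long-haul: SkyWest 590/2096 = 28.1%, Northern Air 341/1038 = 32.9% → Northern Air
Medium-haul: SkyWest 49/59 = 83.1%, Northern Air 35/39 = 89.7% → Northern Air
Overall: SkyWest 639/2155 = 29.7%, Northern Air 376/1077 = 34.9% → Northern Air
Northern Air wins overall and in every route group — no reversal.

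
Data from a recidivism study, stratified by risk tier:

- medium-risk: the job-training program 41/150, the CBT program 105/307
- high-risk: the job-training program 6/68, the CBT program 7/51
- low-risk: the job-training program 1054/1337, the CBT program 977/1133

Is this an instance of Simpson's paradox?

No

Medium-risk: the job-training program 41/150 = 27.3%, the CBT program 105/307 = 34.2% → the CBT program
High-risk: the job-training program 6/68 = 8.8%, the CBT program 7/51 = 13.7% → the CBT program
Low-risk: the job-training program 1054/1337 = 78.8%, the CBT program 977/1133 = 86.2% → the CBT program
Overall: the job-training program 1101/1555 = 70.8%, the CBT program 1089/1491 = 73.0% → the CBT program
The CBT program wins overall and in every risk group — no reversal.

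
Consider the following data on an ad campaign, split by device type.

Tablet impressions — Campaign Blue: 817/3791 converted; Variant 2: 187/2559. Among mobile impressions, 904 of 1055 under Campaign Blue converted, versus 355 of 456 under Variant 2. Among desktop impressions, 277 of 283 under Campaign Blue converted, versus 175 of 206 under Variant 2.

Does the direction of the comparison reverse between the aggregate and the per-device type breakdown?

Tablet: Campaign Blue 817/3791 = 21.6%, Variant 2 187/2559 = 7.3% → Campaign Blue
Mobile: Campaign Blue 904/1055 = 85.7%, Variant 2 355/456 = 77.9% → Campaign Blue
Desktop: Campaign Blue 277/283 = 97.9%, Variant 2 175/206 = 85.0% → Campaign Blue
Overall: Campaign Blue 1998/5129 = 39.0%, Variant 2 717/3221 = 22.3% → Campaign Blue
Campaign Blue wins overall and in every device group — no reversal.

No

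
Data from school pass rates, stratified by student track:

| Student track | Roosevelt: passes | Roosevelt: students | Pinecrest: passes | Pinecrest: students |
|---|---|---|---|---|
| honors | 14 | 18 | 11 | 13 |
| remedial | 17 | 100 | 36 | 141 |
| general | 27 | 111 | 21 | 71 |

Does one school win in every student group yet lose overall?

Honors: Roosevelt 14/18 = 77.8%, Pinecrest 11/13 = 84.6% → Pinecrest
Remedial: Roosevelt 17/100 = 17.0%, Pinecrest 36/141 = 25.5% → Pinecrest
General: Roosevelt 27/111 = 24.3%, Pinecrest 21/71 = 29.6% → Pinecrest
Overall: Roosevelt 58/229 = 25.3%, Pinecrest 68/225 = 30.2% → Pinecrest
Pinecrest wins overall and in every student group — no reversal.

No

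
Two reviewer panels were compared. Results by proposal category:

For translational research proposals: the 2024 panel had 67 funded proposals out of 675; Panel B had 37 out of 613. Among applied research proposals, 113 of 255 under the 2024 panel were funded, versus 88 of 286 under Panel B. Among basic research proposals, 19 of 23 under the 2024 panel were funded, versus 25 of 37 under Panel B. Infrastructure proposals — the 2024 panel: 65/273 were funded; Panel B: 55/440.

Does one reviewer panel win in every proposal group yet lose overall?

No

Translational research: the 2024 panel 67/675 = 9.9%, Panel B 37/613 = 6.0% → the 2024 panel
Applied research: the 2024 panel 113/255 = 44.3%, Panel B 88/286 = 30.8% → the 2024 panel
Basic research: the 2024 panel 19/23 = 82.6%, Panel B 25/37 = 67.6% → the 2024 panel
Infrastructure: the 2024 panel 65/273 = 23.8%, Panel B 55/440 = 12.5% → the 2024 panel
Overall: the 2024 panel 264/1226 = 21.5%, Panel B 205/1376 = 14.9% → the 2024 panel
The 2024 panel wins overall and in every proposal group — no reversal.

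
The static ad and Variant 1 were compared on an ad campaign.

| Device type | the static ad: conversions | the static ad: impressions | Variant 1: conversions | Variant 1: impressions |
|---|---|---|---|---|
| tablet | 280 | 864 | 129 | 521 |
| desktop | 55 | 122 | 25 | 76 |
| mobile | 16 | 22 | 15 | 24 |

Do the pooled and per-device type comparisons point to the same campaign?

Yes

Tablet: the static ad 280/864 = 32.4%, Variant 1 129/521 = 24.8% → the static ad
Desktop: the static ad 55/122 = 45.1%, Variant 1 25/76 = 32.9% → the static ad
Mobile: the static ad 16/22 = 72.7%, Variant 1 15/24 = 62.5% → the static ad
Overall: the static ad 351/1008 = 34.8%, Variant 1 169/621 = 27.2% → the static ad
The static ad wins overall and in every device group — no reversal.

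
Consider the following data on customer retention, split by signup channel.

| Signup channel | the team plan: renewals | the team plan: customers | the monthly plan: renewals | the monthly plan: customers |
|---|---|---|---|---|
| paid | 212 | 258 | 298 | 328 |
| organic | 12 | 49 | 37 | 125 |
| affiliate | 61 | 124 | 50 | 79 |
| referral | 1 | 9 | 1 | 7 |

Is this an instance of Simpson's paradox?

Paid: the team plan 212/258 = 82.2%, the monthly plan 298/328 = 90.9% → the monthly plan
Organic: the team plan 12/49 = 24.5%, the monthly plan 37/125 = 29.6% → the monthly plan
Affiliate: the team plan 61/124 = 49.2%, the monthly plan 50/79 = 63.3% → the monthly plan
Referral: the team plan 1/9 = 11.1%, the monthly plan 1/7 = 14.3% → the monthly plan
Overall: the team plan 286/440 = 65.0%, the monthly plan 386/539 = 71.6% → the monthly plan
The monthly plan wins overall and in every signup group — no reversal.

No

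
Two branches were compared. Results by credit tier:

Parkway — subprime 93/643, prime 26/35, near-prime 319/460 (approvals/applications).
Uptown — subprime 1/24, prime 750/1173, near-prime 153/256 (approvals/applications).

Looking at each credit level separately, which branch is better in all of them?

Subprime: Parkway 93/643 = 14.5%, Uptown 1/24 = 4.2% → Parkway
Prime: Parkway 26/35 = 74.3%, Uptown 750/1173 = 63.9% → Parkway
Near-prime: Parkway 319/460 = 69.3%, Uptown 153/256 = 59.8% → Parkway
Parkway has the higher rate in all 3 groups.

Parkway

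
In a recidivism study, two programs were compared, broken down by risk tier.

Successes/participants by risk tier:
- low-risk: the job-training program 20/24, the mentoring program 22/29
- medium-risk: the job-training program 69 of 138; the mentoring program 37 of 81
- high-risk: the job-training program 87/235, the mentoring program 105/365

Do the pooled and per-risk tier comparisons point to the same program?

Yes

Low-risk: the job-training program 20/24 = 83.3%, the mentoring program 22/29 = 75.9% → the job-training program
Medium-risk: the job-training program 69/138 = 50.0%, the mentoring program 37/81 = 45.7% → the job-training program
High-risk: the job-training program 87/235 = 37.0%, the mentoring program 105/365 = 28.8% → the job-training program
Overall: the job-training program 176/397 = 44.3%, the mentoring program 164/475 = 34.5% → the job-training program
The job-training program wins overall and in every risk group — no reversal.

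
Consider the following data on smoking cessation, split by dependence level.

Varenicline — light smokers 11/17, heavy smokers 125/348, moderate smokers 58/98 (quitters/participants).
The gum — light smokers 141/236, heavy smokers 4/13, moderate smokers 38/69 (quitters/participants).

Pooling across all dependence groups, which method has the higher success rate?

the gum

Light smokers: varenicline 11/17 = 64.7%, the gum 141/236 = 59.7% → varenicline
Heavy smokers: varenicline 125/348 = 35.9%, the gum 4/13 = 30.8% → varenicline
Moderate smokers: varenicline 58/98 = 59.2%, the gum 38/69 = 55.1% → varenicline
Overall: varenicline 194/463 = 41.9%, the gum 183/318 = 57.5% → the gum
(Varenicline wins every dependence group but the gum wins overall — varenicline's participants skew toward the low-rate heavy smokers group.)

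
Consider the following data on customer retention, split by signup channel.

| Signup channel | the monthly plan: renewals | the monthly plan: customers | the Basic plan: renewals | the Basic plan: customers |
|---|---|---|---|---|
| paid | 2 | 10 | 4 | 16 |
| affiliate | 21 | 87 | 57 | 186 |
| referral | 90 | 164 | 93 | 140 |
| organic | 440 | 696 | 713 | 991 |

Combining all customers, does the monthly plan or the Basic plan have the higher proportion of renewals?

the Basic plan

Paid: the monthly plan 2/10 = 20.0%, the Basic plan 4/16 = 25.0% → the Basic plan
Affiliate: the monthly plan 21/87 = 24.1%, the Basic plan 57/186 = 30.6% → the Basic plan
Referral: the monthly plan 90/164 = 54.9%, the Basic plan 93/140 = 66.4% → the Basic plan
Organic: the monthly plan 440/696 = 63.2%, the Basic plan 713/991 = 71.9% → the Basic plan
Overall: the monthly plan 553/957 = 57.8%, the Basic plan 867/1333 = 65.0% → the Basic plan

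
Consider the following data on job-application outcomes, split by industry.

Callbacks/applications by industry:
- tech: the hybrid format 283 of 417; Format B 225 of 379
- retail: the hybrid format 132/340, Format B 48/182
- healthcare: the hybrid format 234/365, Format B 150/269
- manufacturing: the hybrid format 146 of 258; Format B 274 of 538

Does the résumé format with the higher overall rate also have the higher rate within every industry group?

Tech: the hybrid format 283/417 = 67.9%, Format B 225/379 = 59.4% → the hybrid format
Retail: the hybrid format 132/340 = 38.8%, Format B 48/182 = 26.4% → the hybrid format
Healthcare: the hybrid format 234/365 = 64.1%, Format B 150/269 = 55.8% → the hybrid format
Manufacturing: the hybrid format 146/258 = 56.6%, Format B 274/538 = 50.9% → the hybrid format
Overall: the hybrid format 795/1380 = 57.6%, Format B 697/1368 = 51.0% → the hybrid format
The hybrid format wins overall and in every industry group — no reversal.

Yes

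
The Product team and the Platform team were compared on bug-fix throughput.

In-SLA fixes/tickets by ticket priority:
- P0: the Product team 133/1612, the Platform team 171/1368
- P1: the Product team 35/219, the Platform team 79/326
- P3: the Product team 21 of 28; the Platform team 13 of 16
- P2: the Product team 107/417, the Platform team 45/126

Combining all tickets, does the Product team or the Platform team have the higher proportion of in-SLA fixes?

P0: the Product team 133/1612 = 8.3%, the Platform team 171/1368 = 12.5% → the Platform team
P1: the Product team 35/219 = 16.0%, the Platform team 79/326 = 24.2% → the Platform team
P3: the Product team 21/28 = 75.0%, the Platform team 13/16 = 81.2% → the Platform team
P2: the Product team 107/417 = 25.7%, the Platform team 45/126 = 35.7% → the Platform team
Overall: the Product team 296/2276 = 13.0%, the Platform team 308/1836 = 16.8% → the Platform team

the Platform team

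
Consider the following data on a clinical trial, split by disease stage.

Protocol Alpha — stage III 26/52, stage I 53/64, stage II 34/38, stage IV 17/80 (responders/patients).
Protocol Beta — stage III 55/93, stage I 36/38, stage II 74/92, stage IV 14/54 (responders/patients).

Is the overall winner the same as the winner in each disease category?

Stage III: Protocol Alpha 26/52 = 50.0%, Protocol Beta 55/93 = 59.1% → Protocol Beta
Stage I: Protocol Alpha 53/64 = 82.8%, Protocol Beta 36/38 = 94.7% → Protocol Beta
Stage II: Protocol Alpha 34/38 = 89.5%, Protocol Beta 74/92 = 80.4% → Protocol Alpha
Stage IV: Protocol Alpha 17/80 = 21.2%, Protocol Beta 14/54 = 25.9% → Protocol Beta
Overall: Protocol Alpha 130/234 = 55.6%, Protocol Beta 179/277 = 64.6% → Protocol Beta
Neither sweeps: Protocol Alpha wins 1 of 4 groups, Protocol Beta wins 3. Protocol Beta wins overall but not every group — no Simpson reversal.

No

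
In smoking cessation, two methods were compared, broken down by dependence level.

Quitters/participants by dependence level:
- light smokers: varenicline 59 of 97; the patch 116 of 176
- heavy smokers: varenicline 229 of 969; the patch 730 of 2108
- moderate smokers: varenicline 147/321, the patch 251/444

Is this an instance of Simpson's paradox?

No

Light smokers: varenicline 59/97 = 60.8%, the patch 116/176 = 65.9% → the patch
Heavy smokers: varenicline 229/969 = 23.6%, the patch 730/2108 = 34.6% → the patch
Moderate smokers: varenicline 147/321 = 45.8%, the patch 251/444 = 56.5% → the patch
Overall: varenicline 435/1387 = 31.4%, the patch 1097/2728 = 40.2% → the patch
The patch wins overall and in every dependence group — no reversal.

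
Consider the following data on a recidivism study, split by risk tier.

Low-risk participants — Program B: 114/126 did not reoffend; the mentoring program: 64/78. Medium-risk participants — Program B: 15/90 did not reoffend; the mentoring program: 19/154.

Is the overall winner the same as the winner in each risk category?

Yes

Low-risk: Program B 114/126 = 90.5%, the mentoring program 64/78 = 82.1% → Program B
Medium-risk: Program B 15/90 = 16.7%, the mentoring program 19/154 = 12.3% → Program B
Overall: Program B 129/216 = 59.7%, the mentoring program 83/232 = 35.8% → Program B
Program B wins overall and in every risk group — no reversal.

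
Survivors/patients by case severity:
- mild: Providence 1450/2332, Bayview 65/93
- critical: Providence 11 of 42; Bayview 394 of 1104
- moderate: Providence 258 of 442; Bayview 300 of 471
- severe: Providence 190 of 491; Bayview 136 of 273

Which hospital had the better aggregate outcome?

Providence

Mild: Providence 1450/2332 = 62.2%, Bayview 65/93 = 69.9% → Bayview
Critical: Providence 11/42 = 26.2%, Bayview 394/1104 = 35.7% → Bayview
Moderate: Providence 258/442 = 58.4%, Bayview 300/471 = 63.7% → Bayview
Severe: Providence 190/491 = 38.7%, Bayview 136/273 = 49.8% → Bayview
Overall: Providence 1909/3307 = 57.7%, Bayview 895/1941 = 46.1% → Providence
(Bayview wins every case group but Providence wins overall — Bayview's patients skew toward the low-rate critical group.)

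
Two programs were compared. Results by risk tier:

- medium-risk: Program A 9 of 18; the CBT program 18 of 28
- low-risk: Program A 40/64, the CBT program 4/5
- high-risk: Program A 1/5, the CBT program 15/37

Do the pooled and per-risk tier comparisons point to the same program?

Medium-risk: Program A 9/18 = 50.0%, the CBT program 18/28 = 64.3% → the CBT program
Low-risk: Program A 40/64 = 62.5%, the CBT program 4/5 = 80.0% → the CBT program
High-risk: Program A 1/5 = 20.0%, the CBT program 15/37 = 40.5% → the CBT program
Overall: Program A 50/87 = 57.5%, the CBT program 37/70 = 52.9% → Program A
The CBT program wins each risk group but Program A wins overall — the comparison reverses. The CBT program's participants skew toward high-risk, which has a lower base rate.

No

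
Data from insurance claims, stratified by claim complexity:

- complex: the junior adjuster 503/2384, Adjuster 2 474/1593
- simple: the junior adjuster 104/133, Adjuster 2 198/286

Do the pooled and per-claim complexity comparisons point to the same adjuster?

Complex: the junior adjuster 503/2384 = 21.1%, Adjuster 2 474/1593 = 29.8% → Adjuster 2
Simple: the junior adjuster 104/133 = 78.2%, Adjuster 2 198/286 = 69.2% → the junior adjuster
Overall: the junior adjuster 607/2517 = 24.1%, Adjuster 2 672/1879 = 35.8% → Adjuster 2
Neither sweeps: the junior adjuster wins 1 of 2 groups, Adjuster 2 wins 1. Adjuster 2 wins overall but not every group — no Simpson reversal.

No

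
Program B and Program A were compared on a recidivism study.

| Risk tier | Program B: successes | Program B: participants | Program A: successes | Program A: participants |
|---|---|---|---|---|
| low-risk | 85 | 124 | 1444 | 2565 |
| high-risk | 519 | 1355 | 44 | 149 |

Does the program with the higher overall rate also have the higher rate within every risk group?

Low-risk: Program B 85/124 = 68.5%, Program A 1444/2565 = 56.3% → Program B
High-risk: Program B 519/1355 = 38.3%, Program A 44/149 = 29.5% → Program B
Overall: Program B 604/1479 = 40.8%, Program A 1488/2714 = 54.8% → Program A
Program B wins each risk group but Program A wins overall — the comparison reverses. Program B's participants skew toward high-risk, which has a lower base rate.

No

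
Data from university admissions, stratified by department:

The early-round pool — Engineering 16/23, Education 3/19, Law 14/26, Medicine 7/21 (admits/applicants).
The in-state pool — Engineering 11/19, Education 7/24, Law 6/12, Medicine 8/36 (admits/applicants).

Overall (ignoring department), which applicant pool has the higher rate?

Engineering: the early-round pool 16/23 = 69.6%, the in-state pool 11/19 = 57.9% → the early-round pool
Education: the early-round pool 3/19 = 15.8%, the in-state pool 7/24 = 29.2% → the in-state pool
Law: the early-round pool 14/26 = 53.8%, the in-state pool 6/12 = 50.0% → the early-round pool
Medicine: the early-round pool 7/21 = 33.3%, the in-state pool 8/36 = 22.2% → the early-round pool
Overall: the early-round pool 40/89 = 44.9%, the in-state pool 32/91 = 35.2% → the early-round pool
(Neither sweeps every department group, but the early-round pool has the higher pooled rate.)

the early-round pool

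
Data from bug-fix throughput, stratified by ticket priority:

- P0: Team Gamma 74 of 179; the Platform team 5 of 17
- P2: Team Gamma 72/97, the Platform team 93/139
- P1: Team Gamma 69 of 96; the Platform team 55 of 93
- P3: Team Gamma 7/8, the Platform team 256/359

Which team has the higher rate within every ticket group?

Team Gamma

P0: Team Gamma 74/179 = 41.3%, the Platform team 5/17 = 29.4% → Team Gamma
P2: Team Gamma 72/97 = 74.2%, the Platform team 93/139 = 66.9% → Team Gamma
P1: Team Gamma 69/96 = 71.9%, the Platform team 55/93 = 59.1% → Team Gamma
P3: Team Gamma 7/8 = 87.5%, the Platform team 256/359 = 71.3% → Team Gamma
Team Gamma has the higher rate in all 4 groups.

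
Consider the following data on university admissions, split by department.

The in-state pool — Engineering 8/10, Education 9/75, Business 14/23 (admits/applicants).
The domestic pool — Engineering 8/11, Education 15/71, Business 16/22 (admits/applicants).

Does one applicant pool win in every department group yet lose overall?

Engineering: the in-state pool 8/10 = 80.0%, the domestic pool 8/11 = 72.7% → the in-state pool
Education: the in-state pool 9/75 = 12.0%, the domestic pool 15/71 = 21.1% → the domestic pool
Business: the in-state pool 14/23 = 60.9%, the domestic pool 16/22 = 72.7% → the domestic pool
Overall: the in-state pool 31/108 = 28.7%, the domestic pool 39/104 = 37.5% → the domestic pool
Neither sweeps: the in-state pool wins 1 of 3 groups, the domestic pool wins 2. The domestic pool wins overall but not every group — no Simpson reversal.

No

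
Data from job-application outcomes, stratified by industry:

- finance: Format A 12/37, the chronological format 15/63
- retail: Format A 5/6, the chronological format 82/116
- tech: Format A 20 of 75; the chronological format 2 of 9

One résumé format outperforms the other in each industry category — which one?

Finance: Format A 12/37 = 32.4%, the chronological format 15/63 = 23.8% → Format A
Retail: Format A 5/6 = 83.3%, the chronological format 82/116 = 70.7% → Format A
Tech: Format A 20/75 = 26.7%, the chronological format 2/9 = 22.2% → Format A
Format A has the higher rate in all 3 groups.

Format A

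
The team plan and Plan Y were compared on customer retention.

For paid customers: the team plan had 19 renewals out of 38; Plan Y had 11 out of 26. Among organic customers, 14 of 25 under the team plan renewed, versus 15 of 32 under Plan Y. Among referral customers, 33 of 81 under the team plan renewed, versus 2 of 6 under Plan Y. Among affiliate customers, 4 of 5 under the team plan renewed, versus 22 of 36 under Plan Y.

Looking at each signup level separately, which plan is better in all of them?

Paid: the team plan 19/38 = 50.0%, Plan Y 11/26 = 42.3% → the team plan
Organic: the team plan 14/25 = 56.0%, Plan Y 15/32 = 46.9% → the team plan
Referral: the team plan 33/81 = 40.7%, Plan Y 2/6 = 33.3% → the team plan
Affiliate: the team plan 4/5 = 80.0%, Plan Y 22/36 = 61.1% → the team plan
The team plan has the higher rate in all 4 groups.

the team plan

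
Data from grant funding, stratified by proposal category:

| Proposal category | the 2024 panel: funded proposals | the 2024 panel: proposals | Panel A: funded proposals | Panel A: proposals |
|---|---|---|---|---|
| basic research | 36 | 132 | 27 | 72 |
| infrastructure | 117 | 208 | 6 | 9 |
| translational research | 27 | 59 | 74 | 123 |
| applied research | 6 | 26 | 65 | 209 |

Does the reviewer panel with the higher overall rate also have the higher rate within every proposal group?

Basic research: the 2024 panel 36/132 = 27.3%, Panel A 27/72 = 37.5% → Panel A
Infrastructure: the 2024 panel 117/208 = 56.2%, Panel A 6/9 = 66.7% → Panel A
Translational research: the 2024 panel 27/59 = 45.8%, Panel A 74/123 = 60.2% → Panel A
Applied research: the 2024 panel 6/26 = 23.1%, Panel A 65/209 = 31.1% → Panel A
Overall: the 2024 panel 186/425 = 43.8%, Panel A 172/413 = 41.6% → the 2024 panel
Panel A wins each proposal group but the 2024 panel wins overall — the comparison reverses. Panel A's proposals skew toward applied research, which has a lower base rate.

No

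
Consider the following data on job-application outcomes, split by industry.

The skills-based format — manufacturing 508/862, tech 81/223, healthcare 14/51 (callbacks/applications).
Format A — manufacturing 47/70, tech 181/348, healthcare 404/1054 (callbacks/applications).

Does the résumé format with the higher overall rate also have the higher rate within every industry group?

Manufacturing: the skills-based format 508/862 = 58.9%, Format A 47/70 = 67.1% → Format A
Tech: the skills-based format 81/223 = 36.3%, Format A 181/348 = 52.0% → Format A
Healthcare: the skills-based format 14/51 = 27.5%, Format A 404/1054 = 38.3% → Format A
Overall: the skills-based format 603/1136 = 53.1%, Format A 632/1472 = 42.9% → the skills-based format
Format A wins each industry group but the skills-based format wins overall — the comparison reverses. Format A's applications skew toward healthcare, which has a lower base rate.

No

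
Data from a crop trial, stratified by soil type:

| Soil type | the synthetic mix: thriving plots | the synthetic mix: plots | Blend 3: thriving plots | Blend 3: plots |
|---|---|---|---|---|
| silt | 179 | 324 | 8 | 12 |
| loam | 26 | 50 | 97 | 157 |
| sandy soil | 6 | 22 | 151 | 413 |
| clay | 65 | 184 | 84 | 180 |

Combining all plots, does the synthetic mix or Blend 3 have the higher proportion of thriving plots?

the synthetic mix

Silt: the synthetic mix 179/324 = 55.2%, Blend 3 8/12 = 66.7% → Blend 3
Loam: the synthetic mix 26/50 = 52.0%, Blend 3 97/157 = 61.8% → Blend 3
Sandy soil: the synthetic mix 6/22 = 27.3%, Blend 3 151/413 = 36.6% → Blend 3
Clay: the synthetic mix 65/184 = 35.3%, Blend 3 84/180 = 46.7% → Blend 3
Overall: the synthetic mix 276/580 = 47.6%, Blend 3 340/762 = 44.6% → the synthetic mix
(Blend 3 wins every soil group but the synthetic mix wins overall — Blend 3's plots skew toward the low-rate sandy soil group.)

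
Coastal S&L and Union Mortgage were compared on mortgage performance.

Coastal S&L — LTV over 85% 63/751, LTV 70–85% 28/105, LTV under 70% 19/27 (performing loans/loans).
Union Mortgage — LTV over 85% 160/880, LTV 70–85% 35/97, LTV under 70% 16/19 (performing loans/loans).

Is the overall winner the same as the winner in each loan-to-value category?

LTV over 85%: Coastal S&L 63/751 = 8.4%, Union Mortgage 160/880 = 18.2% → Union Mortgage
LTV 70–85%: Coastal S&L 28/105 = 26.7%, Union Mortgage 35/97 = 36.1% → Union Mortgage
LTV under 70%: Coastal S&L 19/27 = 70.4%, Union Mortgage 16/19 = 84.2% → Union Mortgage
Overall: Coastal S&L 110/883 = 12.5%, Union Mortgage 211/996 = 21.2% → Union Mortgage
Union Mortgage wins overall and in every loan-to-value group — no reversal.

Yes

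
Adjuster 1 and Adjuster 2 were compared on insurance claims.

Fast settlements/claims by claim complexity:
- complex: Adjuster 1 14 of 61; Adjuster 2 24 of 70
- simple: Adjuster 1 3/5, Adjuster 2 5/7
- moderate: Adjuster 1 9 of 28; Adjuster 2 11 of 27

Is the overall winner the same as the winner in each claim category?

Yes

Complex: Adjuster 1 14/61 = 23.0%, Adjuster 2 24/70 = 34.3% → Adjuster 2
Simple: Adjuster 1 3/5 = 60.0%, Adjuster 2 5/7 = 71.4% → Adjuster 2
Moderate: Adjuster 1 9/28 = 32.1%, Adjuster 2 11/27 = 40.7% → Adjuster 2
Overall: Adjuster 1 26/94 = 27.7%, Adjuster 2 40/104 = 38.5% → Adjuster 2
Adjuster 2 wins overall and in every claim group — no reversal.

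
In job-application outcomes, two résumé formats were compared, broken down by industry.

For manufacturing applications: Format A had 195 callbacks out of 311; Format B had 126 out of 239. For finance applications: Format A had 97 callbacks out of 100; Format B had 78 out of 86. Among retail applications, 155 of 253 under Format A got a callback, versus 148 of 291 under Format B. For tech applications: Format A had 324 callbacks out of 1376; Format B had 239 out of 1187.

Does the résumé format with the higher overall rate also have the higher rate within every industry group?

Manufacturing: Format A 195/311 = 62.7%, Format B 126/239 = 52.7% → Format A
Finance: Format A 97/100 = 97.0%, Format B 78/86 = 90.7% → Format A
Retail: Format A 155/253 = 61.3%, Format B 148/291 = 50.9% → Format A
Tech: Format A 324/1376 = 23.5%, Format B 239/1187 = 20.1% → Format A
Overall: Format A 771/2040 = 37.8%, Format B 591/1803 = 32.8% → Format A
Format A wins overall and in every industry group — no reversal.

Yes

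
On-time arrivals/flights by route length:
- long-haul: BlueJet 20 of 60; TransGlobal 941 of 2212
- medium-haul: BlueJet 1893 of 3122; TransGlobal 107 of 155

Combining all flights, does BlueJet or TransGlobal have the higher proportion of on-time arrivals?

Long-haul: BlueJet 20/60 = 33.3%, TransGlobal 941/2212 = 42.5% → TransGlobal
Medium-haul: BlueJet 1893/3122 = 60.6%, TransGlobal 107/155 = 69.0% → TransGlobal
Overall: BlueJet 1913/3182 = 60.1%, TransGlobal 1048/2367 = 44.3% → BlueJet
(TransGlobal wins every route group but BlueJet wins overall — TransGlobal's flights skew toward the low-rate long-haul group.)

BlueJet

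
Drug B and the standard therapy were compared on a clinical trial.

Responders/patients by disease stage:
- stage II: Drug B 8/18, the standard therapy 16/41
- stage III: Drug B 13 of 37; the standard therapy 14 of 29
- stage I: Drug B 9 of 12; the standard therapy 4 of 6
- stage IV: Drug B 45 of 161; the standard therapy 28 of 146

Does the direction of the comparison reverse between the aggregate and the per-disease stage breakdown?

Stage II: Drug B 8/18 = 44.4%, the standard therapy 16/41 = 39.0% → Drug B
Stage III: Drug B 13/37 = 35.1%, the standard therapy 14/29 = 48.3% → the standard therapy
Stage I: Drug B 9/12 = 75.0%, the standard therapy 4/6 = 66.7% → Drug B
Stage IV: Drug B 45/161 = 28.0%, the standard therapy 28/146 = 19.2% → Drug B
Overall: Drug B 75/228 = 32.9%, the standard therapy 62/222 = 27.9% → Drug B
Neither sweeps: Drug B wins 3 of 4 groups, the standard therapy wins 1. Drug B wins overall but not every group — no Simpson reversal.

No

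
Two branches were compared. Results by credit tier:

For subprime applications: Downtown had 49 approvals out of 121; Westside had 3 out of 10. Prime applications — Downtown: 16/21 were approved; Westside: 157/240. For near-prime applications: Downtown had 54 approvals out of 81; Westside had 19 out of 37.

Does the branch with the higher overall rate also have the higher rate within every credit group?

No

Subprime: Downtown 49/121 = 40.5%, Westside 3/10 = 30.0% → Downtown
Prime: Downtown 16/21 = 76.2%, Westside 157/240 = 65.4% → Downtown
Near-prime: Downtown 54/81 = 66.7%, Westside 19/37 = 51.4% → Downtown
Overall: Downtown 119/223 = 53.4%, Westside 179/287 = 62.4% → Westside
Downtown wins each credit group but Westside wins overall — the comparison reverses. Downtown's applications skew toward subprime, which has a lower base rate.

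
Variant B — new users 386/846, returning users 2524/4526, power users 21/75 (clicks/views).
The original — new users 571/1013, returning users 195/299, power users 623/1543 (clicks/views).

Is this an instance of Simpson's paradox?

Yes

New users: Variant B 386/846 = 45.6%, the original 571/1013 = 56.4% → the original
Returning users: Variant B 2524/4526 = 55.8%, the original 195/299 = 65.2% → the original
Power users: Variant B 21/75 = 28.0%, the original 623/1543 = 40.4% → the original
Overall: Variant B 2931/5447 = 53.8%, the original 1389/2855 = 48.7% → Variant B
The original wins each user group but Variant B wins overall — the comparison reverses. The original's views skew toward power users, which has a lower base rate.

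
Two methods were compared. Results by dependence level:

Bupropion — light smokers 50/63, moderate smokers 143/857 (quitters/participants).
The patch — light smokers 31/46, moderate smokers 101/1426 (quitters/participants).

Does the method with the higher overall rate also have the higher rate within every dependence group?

Yes

Light smokers: bupropion 50/63 = 79.4%, the patch 31/46 = 67.4% → bupropion
Moderate smokers: bupropion 143/857 = 16.7%, the patch 101/1426 = 7.1% → bupropion
Overall: bupropion 193/920 = 21.0%, the patch 132/1472 = 9.0% → bupropion
Bupropion wins overall and in every dependence group — no reversal.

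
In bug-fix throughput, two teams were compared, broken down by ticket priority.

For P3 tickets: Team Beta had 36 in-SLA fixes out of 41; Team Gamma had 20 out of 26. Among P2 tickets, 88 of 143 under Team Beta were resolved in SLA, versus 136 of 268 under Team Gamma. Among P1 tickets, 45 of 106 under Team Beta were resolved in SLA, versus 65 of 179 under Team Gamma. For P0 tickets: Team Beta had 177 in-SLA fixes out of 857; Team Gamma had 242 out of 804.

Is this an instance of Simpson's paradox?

No

P3: Team Beta 36/41 = 87.8%, Team Gamma 20/26 = 76.9% → Team Beta
P2: Team Beta 88/143 = 61.5%, Team Gamma 136/268 = 50.7% → Team Beta
P1: Team Beta 45/106 = 42.5%, Team Gamma 65/179 = 36.3% → Team Beta
P0: Team Beta 177/857 = 20.7%, Team Gamma 242/804 = 30.1% → Team Gamma
Overall: Team Beta 346/1147 = 30.2%, Team Gamma 463/1277 = 36.3% → Team Gamma
Neither sweeps: Team Beta wins 3 of 4 groups, Team Gamma wins 1. Team Gamma wins overall but not every group — no Simpson reversal.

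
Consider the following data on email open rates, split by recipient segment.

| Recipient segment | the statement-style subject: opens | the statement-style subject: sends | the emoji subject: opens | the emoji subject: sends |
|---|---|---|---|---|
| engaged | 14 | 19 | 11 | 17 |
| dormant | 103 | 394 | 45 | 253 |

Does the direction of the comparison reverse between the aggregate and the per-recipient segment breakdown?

Engaged: the statement-style subject 14/19 = 73.7%, the emoji subject 11/17 = 64.7% → the statement-style subject
Dormant: the statement-style subject 103/394 = 26.1%, the emoji subject 45/253 = 17.8% → the statement-style subject
Overall: the statement-style subject 117/413 = 28.3%, the emoji subject 56/270 = 20.7% → the statement-style subject
The statement-style subject wins overall and in every recipient group — no reversal.

No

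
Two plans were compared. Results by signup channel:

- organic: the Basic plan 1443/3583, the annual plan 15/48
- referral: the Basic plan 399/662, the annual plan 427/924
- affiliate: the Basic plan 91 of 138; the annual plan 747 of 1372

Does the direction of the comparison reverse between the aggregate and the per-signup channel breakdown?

Yes

Organic: the Basic plan 1443/3583 = 40.3%, the annual plan 15/48 = 31.2% → the Basic plan
Referral: the Basic plan 399/662 = 60.3%, the annual plan 427/924 = 46.2% → the Basic plan
Affiliate: the Basic plan 91/138 = 65.9%, the annual plan 747/1372 = 54.4% → the Basic plan
Overall: the Basic plan 1933/4383 = 44.1%, the annual plan 1189/2344 = 50.7% → the annual plan
The Basic plan wins each signup group but the annual plan wins overall — the comparison reverses. The Basic plan's customers skew toward organic, which has a lower base rate.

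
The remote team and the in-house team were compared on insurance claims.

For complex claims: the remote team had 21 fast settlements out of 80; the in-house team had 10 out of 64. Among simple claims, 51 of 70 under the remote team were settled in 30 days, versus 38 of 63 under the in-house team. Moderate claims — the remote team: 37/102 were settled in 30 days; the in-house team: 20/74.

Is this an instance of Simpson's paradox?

Complex: the remote team 21/80 = 26.2%, the in-house team 10/64 = 15.6% → the remote team
Simple: the remote team 51/70 = 72.9%, the in-house team 38/63 = 60.3% → the remote team
Moderate: the remote team 37/102 = 36.3%, the in-house team 20/74 = 27.0% → the remote team
Overall: the remote team 109/252 = 43.3%, the in-house team 68/201 = 33.8% → the remote team
The remote team wins overall and in every claim group — no reversal.

No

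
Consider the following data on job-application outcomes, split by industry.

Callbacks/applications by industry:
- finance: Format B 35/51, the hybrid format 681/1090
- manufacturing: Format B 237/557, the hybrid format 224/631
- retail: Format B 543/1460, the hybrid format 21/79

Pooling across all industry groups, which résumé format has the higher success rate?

Finance: Format B 35/51 = 68.6%, the hybrid format 681/1090 = 62.5% → Format B
Manufacturing: Format B 237/557 = 42.5%, the hybrid format 224/631 = 35.5% → Format B
Retail: Format B 543/1460 = 37.2%, the hybrid format 21/79 = 26.6% → Format B
Overall: Format B 815/2068 = 39.4%, the hybrid format 926/1800 = 51.4% → the hybrid format
(Format B wins every industry group but the hybrid format wins overall — Format B's applications skew toward the low-rate retail group.)

the hybrid format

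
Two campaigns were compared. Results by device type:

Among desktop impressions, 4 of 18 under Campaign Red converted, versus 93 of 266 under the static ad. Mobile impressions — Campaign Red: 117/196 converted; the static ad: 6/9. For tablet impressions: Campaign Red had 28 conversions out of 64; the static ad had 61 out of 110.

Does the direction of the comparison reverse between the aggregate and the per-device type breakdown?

Desktop: Campaign Red 4/18 = 22.2%, the static ad 93/266 = 35.0% → the static ad
Mobile: Campaign Red 117/196 = 59.7%, the static ad 6/9 = 66.7% → the static ad
Tablet: Campaign Red 28/64 = 43.8%, the static ad 61/110 = 55.5% → the static ad
Overall: Campaign Red 149/278 = 53.6%, the static ad 160/385 = 41.6% → Campaign Red
The static ad wins each device group but Campaign Red wins overall — the comparison reverses. The static ad's impressions skew toward desktop, which has a lower base rate.

Yes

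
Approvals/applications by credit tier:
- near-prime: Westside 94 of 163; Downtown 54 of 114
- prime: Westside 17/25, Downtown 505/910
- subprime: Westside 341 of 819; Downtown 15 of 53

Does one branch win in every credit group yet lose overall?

Yes

Near-prime: Westside 94/163 = 57.7%, Downtown 54/114 = 47.4% → Westside
Prime: Westside 17/25 = 68.0%, Downtown 505/910 = 55.5% → Westside
Subprime: Westside 341/819 = 41.6%, Downtown 15/53 = 28.3% → Westside
Overall: Westside 452/1007 = 44.9%, Downtown 574/1077 = 53.3% → Downtown
Westside wins each credit group but Downtown wins overall — the comparison reverses. Westside's applications skew toward subprime, which has a lower base rate.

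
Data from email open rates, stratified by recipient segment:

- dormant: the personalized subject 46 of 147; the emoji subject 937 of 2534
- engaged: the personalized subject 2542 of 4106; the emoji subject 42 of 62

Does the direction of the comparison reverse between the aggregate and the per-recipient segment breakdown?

Dormant: the personalized subject 46/147 = 31.3%, the emoji subject 937/2534 = 37.0% → the emoji subject
Engaged: the personalized subject 2542/4106 = 61.9%, the emoji subject 42/62 = 67.7% → the emoji subject
Overall: the personalized subject 2588/4253 = 60.9%, the emoji subject 979/2596 = 37.7% → the personalized subject
The emoji subject wins each recipient group but the personalized subject wins overall — the comparison reverses. The emoji subject's sends skew toward dormant, which has a lower base rate.

Yes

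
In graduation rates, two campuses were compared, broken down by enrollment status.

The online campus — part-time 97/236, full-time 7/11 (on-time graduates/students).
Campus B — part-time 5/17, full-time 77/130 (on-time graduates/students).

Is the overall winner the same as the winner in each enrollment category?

Part-time: the online campus 97/236 = 41.1%, Campus B 5/17 = 29.4% → the online campus
Full-time: the online campus 7/11 = 63.6%, Campus B 77/130 = 59.2% → the online campus
Overall: the online campus 104/247 = 42.1%, Campus B 82/147 = 55.8% → Campus B
The online campus wins each enrollment group but Campus B wins overall — the comparison reverses. The online campus's students skew toward part-time, which has a lower base rate.

No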